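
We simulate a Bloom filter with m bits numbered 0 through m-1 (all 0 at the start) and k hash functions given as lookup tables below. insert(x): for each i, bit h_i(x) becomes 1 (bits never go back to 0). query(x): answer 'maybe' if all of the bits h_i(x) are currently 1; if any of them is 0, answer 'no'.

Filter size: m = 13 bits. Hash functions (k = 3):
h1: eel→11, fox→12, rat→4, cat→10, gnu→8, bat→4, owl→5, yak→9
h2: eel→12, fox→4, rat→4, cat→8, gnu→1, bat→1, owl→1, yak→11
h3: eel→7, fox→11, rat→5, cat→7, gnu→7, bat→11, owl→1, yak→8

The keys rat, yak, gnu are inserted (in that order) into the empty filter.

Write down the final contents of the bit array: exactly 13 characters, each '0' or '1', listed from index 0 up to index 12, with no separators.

Start: bits=0000000000000
After insert 'rat': sets bits 4 5 -> bits=0000110000000
After insert 'yak': sets bits 8 9 11 -> bits=0000110011010
After insert 'gnu': sets bits 1 7 8 -> bits=0100110111010

Answer: 0100110111010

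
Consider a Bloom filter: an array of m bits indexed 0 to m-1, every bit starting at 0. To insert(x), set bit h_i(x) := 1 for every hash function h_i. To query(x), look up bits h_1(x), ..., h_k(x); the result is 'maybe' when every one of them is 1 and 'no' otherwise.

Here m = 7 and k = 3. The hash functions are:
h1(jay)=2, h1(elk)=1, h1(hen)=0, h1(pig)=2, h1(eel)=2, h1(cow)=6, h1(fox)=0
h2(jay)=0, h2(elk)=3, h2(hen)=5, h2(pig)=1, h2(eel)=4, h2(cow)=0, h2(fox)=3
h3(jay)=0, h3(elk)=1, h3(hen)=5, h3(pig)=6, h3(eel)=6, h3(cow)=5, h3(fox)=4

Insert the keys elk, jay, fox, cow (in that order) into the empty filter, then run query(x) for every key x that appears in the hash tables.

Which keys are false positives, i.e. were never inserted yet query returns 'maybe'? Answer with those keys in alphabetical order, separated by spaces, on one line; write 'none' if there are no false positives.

Start: bits=0000000
After insert 'elk': sets bits 1 3 -> bits=0101000
After insert 'jay': sets bits 0 2 -> bits=1111000
After insert 'fox': sets bits 0 3 4 -> bits=1111100
After insert 'cow': sets bits 0 5 6 -> bits=1111111
Not inserted: eel hen pig — query each against bits=1111111:
query eel: checks bit2=1, bit4=1, bit6=1 (all 1) -> maybe => FALSE POSITIVE
query hen: checks bit0=1, bit5=1 (all 1) -> maybe => FALSE POSITIVE
query pig: checks bit1=1, bit2=1, bit6=1 (all 1) -> maybe => FALSE POSITIVE
False positives (alphabetical): eel hen pig

Answer: eel hen pig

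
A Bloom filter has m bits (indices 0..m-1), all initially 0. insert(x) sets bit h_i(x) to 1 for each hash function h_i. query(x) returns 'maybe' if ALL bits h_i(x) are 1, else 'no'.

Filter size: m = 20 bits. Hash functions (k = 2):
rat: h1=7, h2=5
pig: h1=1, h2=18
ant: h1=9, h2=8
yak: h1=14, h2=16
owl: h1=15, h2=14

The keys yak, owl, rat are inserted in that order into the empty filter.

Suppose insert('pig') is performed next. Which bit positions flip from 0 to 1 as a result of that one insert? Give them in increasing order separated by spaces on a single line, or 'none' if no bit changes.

Answer: 1 18

Derivation:
Start: bits=00000000000000000000
After insert 'yak': sets bits 14 16 -> bits=00000000000000101000
After insert 'owl': sets bits 14 15 -> bits=00000000000000111000
After insert 'rat': sets bits 5 7 -> bits=00000101000000111000
insert 'pig' would touch bits 1 18; currently bit1=0, bit18=0
Bits that are 0 among those (would change 0->1): 1 18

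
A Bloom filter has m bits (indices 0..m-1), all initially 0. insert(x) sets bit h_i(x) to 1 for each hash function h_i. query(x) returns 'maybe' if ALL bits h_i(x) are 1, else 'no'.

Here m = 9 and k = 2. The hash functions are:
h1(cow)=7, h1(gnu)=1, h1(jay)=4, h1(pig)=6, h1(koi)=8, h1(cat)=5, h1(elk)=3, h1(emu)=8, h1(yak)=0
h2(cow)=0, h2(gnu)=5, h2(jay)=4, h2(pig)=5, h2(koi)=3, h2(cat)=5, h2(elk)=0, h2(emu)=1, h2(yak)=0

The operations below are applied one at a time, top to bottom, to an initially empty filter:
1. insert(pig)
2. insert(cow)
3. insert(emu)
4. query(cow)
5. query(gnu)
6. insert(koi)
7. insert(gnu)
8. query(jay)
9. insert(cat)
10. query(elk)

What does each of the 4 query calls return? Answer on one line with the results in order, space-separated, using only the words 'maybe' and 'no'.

Answer: maybe maybe no maybe

Derivation:
Start: bits=000000000
Op 1: insert pig -> sets bits 5 6 -> bits=000001100
Op 2: insert cow -> sets bits 0 7 -> bits=100001110
Op 3: insert emu -> sets bits 1 8 -> bits=110001111
Op 4: query cow -> checks bit0=1, bit7=1 (all 1) -> maybe
Op 5: query gnu -> checks bit1=1, bit5=1 (all 1) -> maybe
Op 6: insert koi -> sets bits 3 8 -> bits=110101111
Op 7: insert gnu -> sets bits 1 5 -> bits=110101111
Op 8: query jay -> checks bit4=0 (has a 0) -> no
Op 9: insert cat -> sets bits 5 -> bits=110101111
Op 10: query elk -> checks bit0=1, bit3=1 (all 1) -> maybe
Query results in order: maybe maybe no maybe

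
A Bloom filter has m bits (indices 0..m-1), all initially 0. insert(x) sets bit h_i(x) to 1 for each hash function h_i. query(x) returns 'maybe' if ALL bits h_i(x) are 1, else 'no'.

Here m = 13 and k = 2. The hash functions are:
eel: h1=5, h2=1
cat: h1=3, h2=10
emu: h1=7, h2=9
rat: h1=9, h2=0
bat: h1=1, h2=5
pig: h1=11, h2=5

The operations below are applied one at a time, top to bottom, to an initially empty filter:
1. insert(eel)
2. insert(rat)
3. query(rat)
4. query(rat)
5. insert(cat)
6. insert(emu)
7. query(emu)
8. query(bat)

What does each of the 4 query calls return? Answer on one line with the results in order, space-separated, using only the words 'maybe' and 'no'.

Answer: maybe maybe maybe maybe

Derivation:
Start: bits=0000000000000
Op 1: insert eel -> sets bits 1 5 -> bits=0100010000000
Op 2: insert rat -> sets bits 0 9 -> bits=1100010001000
Op 3: query rat -> checks bit0=1, bit9=1 (all 1) -> maybe
Op 4: query rat -> checks bit0=1, bit9=1 (all 1) -> maybe
Op 5: insert cat -> sets bits 3 10 -> bits=1101010001100
Op 6: insert emu -> sets bits 7 9 -> bits=1101010101100
Op 7: query emu -> checks bit7=1, bit9=1 (all 1) -> maybe
Op 8: query bat -> checks bit1=1, bit5=1 (all 1) -> maybe
Query results in order: maybe maybe maybe maybe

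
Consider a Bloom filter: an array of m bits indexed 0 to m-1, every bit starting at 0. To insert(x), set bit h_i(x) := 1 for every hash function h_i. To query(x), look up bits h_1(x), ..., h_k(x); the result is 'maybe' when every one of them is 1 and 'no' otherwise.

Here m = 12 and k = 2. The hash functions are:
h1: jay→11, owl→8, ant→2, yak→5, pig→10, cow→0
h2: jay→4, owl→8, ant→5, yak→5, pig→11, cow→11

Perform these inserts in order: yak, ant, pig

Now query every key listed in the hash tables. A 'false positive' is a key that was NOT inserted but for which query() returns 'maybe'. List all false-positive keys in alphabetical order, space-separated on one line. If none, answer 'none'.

Answer: none

Derivation:
Start: bits=000000000000
After insert 'yak': sets bits 5 -> bits=000001000000
After insert 'ant': sets bits 2 5 -> bits=001001000000
After insert 'pig': sets bits 10 11 -> bits=001001000011
Not inserted: cow jay owl — query each against bits=001001000011:
query cow: checks bit0=0, bit11=1 (has a 0) -> no => not a false positive
query jay: checks bit4=0, bit11=1 (has a 0) -> no => not a false positive
query owl: checks bit8=0 (has a 0) -> no => not a false positive
False positives (alphabetical): none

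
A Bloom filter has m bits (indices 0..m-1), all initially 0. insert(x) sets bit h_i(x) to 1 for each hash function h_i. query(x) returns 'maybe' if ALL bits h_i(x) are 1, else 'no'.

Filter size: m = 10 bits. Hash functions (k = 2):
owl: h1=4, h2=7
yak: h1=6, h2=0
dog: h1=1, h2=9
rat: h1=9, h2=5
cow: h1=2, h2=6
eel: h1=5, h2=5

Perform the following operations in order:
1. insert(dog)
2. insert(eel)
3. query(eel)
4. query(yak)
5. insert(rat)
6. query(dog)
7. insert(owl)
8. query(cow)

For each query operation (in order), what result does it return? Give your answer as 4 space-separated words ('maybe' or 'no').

Answer: maybe no maybe no

Derivation:
Start: bits=0000000000
Op 1: insert dog -> sets bits 1 9 -> bits=0100000001
Op 2: insert eel -> sets bits 5 -> bits=0100010001
Op 3: query eel -> checks bit5=1 (all 1) -> maybe
Op 4: query yak -> checks bit0=0, bit6=0 (has a 0) -> no
Op 5: insert rat -> sets bits 5 9 -> bits=0100010001
Op 6: query dog -> checks bit1=1, bit9=1 (all 1) -> maybe
Op 7: insert owl -> sets bits 4 7 -> bits=0100110101
Op 8: query cow -> checks bit2=0, bit6=0 (has a 0) -> no
Query results in order: maybe no maybe no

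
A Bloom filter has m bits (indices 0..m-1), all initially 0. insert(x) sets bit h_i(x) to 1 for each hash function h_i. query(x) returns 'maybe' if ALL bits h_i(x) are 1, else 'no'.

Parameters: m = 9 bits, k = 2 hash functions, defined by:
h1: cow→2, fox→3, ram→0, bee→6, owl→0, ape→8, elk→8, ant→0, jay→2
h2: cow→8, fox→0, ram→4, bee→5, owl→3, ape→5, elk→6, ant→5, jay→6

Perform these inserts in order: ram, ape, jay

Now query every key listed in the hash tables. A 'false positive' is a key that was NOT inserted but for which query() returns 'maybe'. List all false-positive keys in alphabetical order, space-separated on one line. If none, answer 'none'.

Answer: ant bee cow elk

Derivation:
Start: bits=000000000
After insert 'ram': sets bits 0 4 -> bits=100010000
After insert 'ape': sets bits 5 8 -> bits=100011001
After insert 'jay': sets bits 2 6 -> bits=101011101
Not inserted: ant bee cow elk fox owl — query each against bits=101011101:
query ant: checks bit0=1, bit5=1 (all 1) -> maybe => FALSE POSITIVE
query bee: checks bit5=1, bit6=1 (all 1) -> maybe => FALSE POSITIVE
query cow: checks bit2=1, bit8=1 (all 1) -> maybe => FALSE POSITIVE
query elk: checks bit6=1, bit8=1 (all 1) -> maybe => FALSE POSITIVE
query fox: checks bit0=1, bit3=0 (has a 0) -> no => not a false positive
query owl: checks bit0=1, bit3=0 (has a 0) -> no => not a false positive
False positives (alphabetical): ant bee cow elk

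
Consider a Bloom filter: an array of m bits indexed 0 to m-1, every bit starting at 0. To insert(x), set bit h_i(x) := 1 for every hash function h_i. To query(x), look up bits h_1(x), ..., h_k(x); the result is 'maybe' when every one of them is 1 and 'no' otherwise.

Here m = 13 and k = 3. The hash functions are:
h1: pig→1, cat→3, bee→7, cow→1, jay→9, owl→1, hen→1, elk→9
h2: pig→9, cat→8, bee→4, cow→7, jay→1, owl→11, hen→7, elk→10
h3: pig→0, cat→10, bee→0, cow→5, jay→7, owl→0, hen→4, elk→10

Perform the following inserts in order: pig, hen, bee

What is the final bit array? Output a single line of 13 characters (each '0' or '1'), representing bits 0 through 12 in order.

Answer: 1100100101000

Derivation:
Start: bits=0000000000000
After insert 'pig': sets bits 0 1 9 -> bits=1100000001000
After insert 'hen': sets bits 1 4 7 -> bits=1100100101000
After insert 'bee': sets bits 0 4 7 -> bits=1100100101000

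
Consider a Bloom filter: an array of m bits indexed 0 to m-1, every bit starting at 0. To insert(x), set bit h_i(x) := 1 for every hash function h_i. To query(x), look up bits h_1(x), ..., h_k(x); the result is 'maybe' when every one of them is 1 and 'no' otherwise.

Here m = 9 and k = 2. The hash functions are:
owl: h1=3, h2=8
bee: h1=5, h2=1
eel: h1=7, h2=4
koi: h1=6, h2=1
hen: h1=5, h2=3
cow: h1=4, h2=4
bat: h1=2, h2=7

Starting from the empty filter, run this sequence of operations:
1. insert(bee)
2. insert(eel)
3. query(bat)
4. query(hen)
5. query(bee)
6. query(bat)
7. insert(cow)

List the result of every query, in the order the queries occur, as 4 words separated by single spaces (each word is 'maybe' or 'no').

Answer: no no maybe no

Derivation:
Start: bits=000000000
Op 1: insert bee -> sets bits 1 5 -> bits=010001000
Op 2: insert eel -> sets bits 4 7 -> bits=010011010
Op 3: query bat -> checks bit2=0, bit7=1 (has a 0) -> no
Op 4: query hen -> checks bit3=0, bit5=1 (has a 0) -> no
Op 5: query bee -> checks bit1=1, bit5=1 (all 1) -> maybe
Op 6: query bat -> checks bit2=0, bit7=1 (has a 0) -> no
Op 7: insert cow -> sets bits 4 -> bits=010011010
Query results in order: no no maybe no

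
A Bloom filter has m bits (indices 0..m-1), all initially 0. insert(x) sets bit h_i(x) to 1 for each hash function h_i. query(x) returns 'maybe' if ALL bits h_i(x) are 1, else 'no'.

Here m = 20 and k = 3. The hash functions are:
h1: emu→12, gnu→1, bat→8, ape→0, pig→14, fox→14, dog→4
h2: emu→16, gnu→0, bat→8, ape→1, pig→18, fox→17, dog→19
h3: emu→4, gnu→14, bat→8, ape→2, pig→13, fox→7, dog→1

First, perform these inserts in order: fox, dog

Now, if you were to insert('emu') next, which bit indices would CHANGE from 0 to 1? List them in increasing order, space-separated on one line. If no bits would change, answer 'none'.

Answer: 12 16

Derivation:
Start: bits=00000000000000000000
After insert 'fox': sets bits 7 14 17 -> bits=00000001000000100100
After insert 'dog': sets bits 1 4 19 -> bits=01001001000000100101
insert 'emu' would touch bits 4 12 16; currently bit4=1, bit12=0, bit16=0
Bits that are 0 among those (would change 0->1): 12 16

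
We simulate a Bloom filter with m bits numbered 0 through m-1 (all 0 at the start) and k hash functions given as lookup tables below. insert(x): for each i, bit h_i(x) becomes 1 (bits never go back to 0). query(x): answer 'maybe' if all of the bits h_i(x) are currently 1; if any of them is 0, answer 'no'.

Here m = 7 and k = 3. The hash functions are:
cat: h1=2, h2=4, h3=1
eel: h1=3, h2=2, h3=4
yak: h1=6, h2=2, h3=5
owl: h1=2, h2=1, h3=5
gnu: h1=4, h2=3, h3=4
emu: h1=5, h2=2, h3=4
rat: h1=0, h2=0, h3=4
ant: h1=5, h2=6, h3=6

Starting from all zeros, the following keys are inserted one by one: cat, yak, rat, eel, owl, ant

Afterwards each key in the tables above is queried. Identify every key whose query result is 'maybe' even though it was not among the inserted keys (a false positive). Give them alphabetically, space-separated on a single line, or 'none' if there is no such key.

Start: bits=0000000
After insert 'cat': sets bits 1 2 4 -> bits=0110100
After insert 'yak': sets bits 2 5 6 -> bits=0110111
After insert 'rat': sets bits 0 4 -> bits=1110111
After insert 'eel': sets bits 2 3 4 -> bits=1111111
After insert 'owl': sets bits 1 2 5 -> bits=1111111
After insert 'ant': sets bits 5 6 -> bits=1111111
Not inserted: emu gnu — query each against bits=1111111:
query emu: checks bit2=1, bit4=1, bit5=1 (all 1) -> maybe => FALSE POSITIVE
query gnu: checks bit3=1, bit4=1 (all 1) -> maybe => FALSE POSITIVE
False positives (alphabetical): emu gnu

Answer: emu gnu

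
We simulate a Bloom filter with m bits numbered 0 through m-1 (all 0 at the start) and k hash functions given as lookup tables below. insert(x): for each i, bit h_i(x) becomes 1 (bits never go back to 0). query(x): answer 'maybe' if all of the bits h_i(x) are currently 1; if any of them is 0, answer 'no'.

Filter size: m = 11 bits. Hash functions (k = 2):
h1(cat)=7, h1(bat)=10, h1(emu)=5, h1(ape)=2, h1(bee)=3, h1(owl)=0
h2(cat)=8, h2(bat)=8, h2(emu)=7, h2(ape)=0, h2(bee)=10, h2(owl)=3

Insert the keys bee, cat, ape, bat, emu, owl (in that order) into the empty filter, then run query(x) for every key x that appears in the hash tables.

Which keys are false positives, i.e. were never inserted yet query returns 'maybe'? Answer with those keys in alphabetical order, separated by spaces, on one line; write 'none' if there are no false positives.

Start: bits=00000000000
After insert 'bee': sets bits 3 10 -> bits=00010000001
After insert 'cat': sets bits 7 8 -> bits=00010001101
After insert 'ape': sets bits 0 2 -> bits=10110001101
After insert 'bat': sets bits 8 10 -> bits=10110001101
After insert 'emu': sets bits 5 7 -> bits=10110101101
After insert 'owl': sets bits 0 3 -> bits=10110101101
Not inserted: (none) — query each against bits=10110101101:
False positives (alphabetical): none

Answer: none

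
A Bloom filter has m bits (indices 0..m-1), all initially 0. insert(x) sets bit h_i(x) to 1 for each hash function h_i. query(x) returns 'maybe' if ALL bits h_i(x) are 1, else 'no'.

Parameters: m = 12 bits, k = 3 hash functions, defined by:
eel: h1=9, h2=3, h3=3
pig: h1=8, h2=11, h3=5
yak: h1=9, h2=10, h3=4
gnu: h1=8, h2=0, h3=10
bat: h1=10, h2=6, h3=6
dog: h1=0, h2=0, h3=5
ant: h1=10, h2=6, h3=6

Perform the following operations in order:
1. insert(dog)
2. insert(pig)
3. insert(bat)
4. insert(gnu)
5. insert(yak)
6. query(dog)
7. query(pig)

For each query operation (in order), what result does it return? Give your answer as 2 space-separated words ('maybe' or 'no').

Start: bits=000000000000
Op 1: insert dog -> sets bits 0 5 -> bits=100001000000
Op 2: insert pig -> sets bits 5 8 11 -> bits=100001001001
Op 3: insert bat -> sets bits 6 10 -> bits=100001101011
Op 4: insert gnu -> sets bits 0 8 10 -> bits=100001101011
Op 5: insert yak -> sets bits 4 9 10 -> bits=100011101111
Op 6: query dog -> checks bit0=1, bit5=1 (all 1) -> maybe
Op 7: query pig -> checks bit5=1, bit8=1, bit11=1 (all 1) -> maybe
Query results in order: maybe maybe

Answer: maybe maybe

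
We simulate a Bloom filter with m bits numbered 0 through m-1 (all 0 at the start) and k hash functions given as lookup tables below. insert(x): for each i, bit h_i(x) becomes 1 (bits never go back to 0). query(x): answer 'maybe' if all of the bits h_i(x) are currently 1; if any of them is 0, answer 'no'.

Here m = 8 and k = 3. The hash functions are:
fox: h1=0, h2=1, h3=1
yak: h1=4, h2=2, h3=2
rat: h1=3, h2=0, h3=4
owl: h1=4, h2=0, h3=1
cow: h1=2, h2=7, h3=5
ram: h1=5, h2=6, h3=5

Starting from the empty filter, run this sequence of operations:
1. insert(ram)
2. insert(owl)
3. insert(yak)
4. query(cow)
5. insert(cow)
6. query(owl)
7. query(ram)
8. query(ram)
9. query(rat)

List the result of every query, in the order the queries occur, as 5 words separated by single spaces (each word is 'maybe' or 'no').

Answer: no maybe maybe maybe no

Derivation:
Start: bits=00000000
Op 1: insert ram -> sets bits 5 6 -> bits=00000110
Op 2: insert owl -> sets bits 0 1 4 -> bits=11001110
Op 3: insert yak -> sets bits 2 4 -> bits=11101110
Op 4: query cow -> checks bit2=1, bit5=1, bit7=0 (has a 0) -> no
Op 5: insert cow -> sets bits 2 5 7 -> bits=11101111
Op 6: query owl -> checks bit0=1, bit1=1, bit4=1 (all 1) -> maybe
Op 7: query ram -> checks bit5=1, bit6=1 (all 1) -> maybe
Op 8: query ram -> checks bit5=1, bit6=1 (all 1) -> maybe
Op 9: query rat -> checks bit0=1, bit3=0, bit4=1 (has a 0) -> no
Query results in order: no maybe maybe maybe no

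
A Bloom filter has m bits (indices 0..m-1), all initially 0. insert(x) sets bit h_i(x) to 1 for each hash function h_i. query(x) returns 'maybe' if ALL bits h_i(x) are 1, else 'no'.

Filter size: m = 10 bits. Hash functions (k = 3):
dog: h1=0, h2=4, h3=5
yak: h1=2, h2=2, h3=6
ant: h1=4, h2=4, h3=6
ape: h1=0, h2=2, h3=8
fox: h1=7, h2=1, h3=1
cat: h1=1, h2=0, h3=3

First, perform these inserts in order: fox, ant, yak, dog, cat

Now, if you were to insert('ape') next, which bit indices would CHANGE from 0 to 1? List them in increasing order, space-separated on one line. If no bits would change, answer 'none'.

Start: bits=0000000000
After insert 'fox': sets bits 1 7 -> bits=0100000100
After insert 'ant': sets bits 4 6 -> bits=0100101100
After insert 'yak': sets bits 2 6 -> bits=0110101100
After insert 'dog': sets bits 0 4 5 -> bits=1110111100
After insert 'cat': sets bits 0 1 3 -> bits=1111111100
insert 'ape' would touch bits 0 2 8; currently bit0=1, bit2=1, bit8=0
Bits that are 0 among those (would change 0->1): 8

Answer: 8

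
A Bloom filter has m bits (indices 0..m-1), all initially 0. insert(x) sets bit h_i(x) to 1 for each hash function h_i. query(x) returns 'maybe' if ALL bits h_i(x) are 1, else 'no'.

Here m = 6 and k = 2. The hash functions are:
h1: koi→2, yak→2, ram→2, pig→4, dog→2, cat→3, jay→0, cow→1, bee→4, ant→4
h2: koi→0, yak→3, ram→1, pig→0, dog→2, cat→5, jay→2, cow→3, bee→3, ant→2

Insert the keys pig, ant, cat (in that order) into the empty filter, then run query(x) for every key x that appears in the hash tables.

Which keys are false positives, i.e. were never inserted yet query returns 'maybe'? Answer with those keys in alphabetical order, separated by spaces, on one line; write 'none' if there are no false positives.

Answer: bee dog jay koi yak

Derivation:
Start: bits=000000
After insert 'pig': sets bits 0 4 -> bits=100010
After insert 'ant': sets bits 2 4 -> bits=101010
After insert 'cat': sets bits 3 5 -> bits=101111
Not inserted: bee cow dog jay koi ram yak — query each against bits=101111:
query bee: checks bit3=1, bit4=1 (all 1) -> maybe => FALSE POSITIVE
query cow: checks bit1=0, bit3=1 (has a 0) -> no => not a false positive
query dog: checks bit2=1 (all 1) -> maybe => FALSE POSITIVE
query jay: checks bit0=1, bit2=1 (all 1) -> maybe => FALSE POSITIVE
query koi: checks bit0=1, bit2=1 (all 1) -> maybe => FALSE POSITIVE
query ram: checks bit1=0, bit2=1 (has a 0) -> no => not a false positive
query yak: checks bit2=1, bit3=1 (all 1) -> maybe => FALSE POSITIVE
False positives (alphabetical): bee dog jay koi yak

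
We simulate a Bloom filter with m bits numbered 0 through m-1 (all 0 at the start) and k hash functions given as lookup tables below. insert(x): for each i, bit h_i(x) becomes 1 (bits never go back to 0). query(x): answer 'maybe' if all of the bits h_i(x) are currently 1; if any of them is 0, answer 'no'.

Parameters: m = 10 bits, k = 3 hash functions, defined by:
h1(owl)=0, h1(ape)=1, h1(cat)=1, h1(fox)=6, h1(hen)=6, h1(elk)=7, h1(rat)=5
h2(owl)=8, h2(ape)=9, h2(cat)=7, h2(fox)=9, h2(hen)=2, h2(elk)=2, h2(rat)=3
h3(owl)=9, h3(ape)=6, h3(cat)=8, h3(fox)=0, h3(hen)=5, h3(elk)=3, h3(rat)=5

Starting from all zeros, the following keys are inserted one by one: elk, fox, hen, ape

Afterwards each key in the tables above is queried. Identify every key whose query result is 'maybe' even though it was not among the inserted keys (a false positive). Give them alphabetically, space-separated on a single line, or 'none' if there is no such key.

Start: bits=0000000000
After insert 'elk': sets bits 2 3 7 -> bits=0011000100
After insert 'fox': sets bits 0 6 9 -> bits=1011001101
After insert 'hen': sets bits 2 5 6 -> bits=1011011101
After insert 'ape': sets bits 1 6 9 -> bits=1111011101
Not inserted: cat owl rat — query each against bits=1111011101:
query cat: checks bit1=1, bit7=1, bit8=0 (has a 0) -> no => not a false positive
query owl: checks bit0=1, bit8=0, bit9=1 (has a 0) -> no => not a false positive
query rat: checks bit3=1, bit5=1 (all 1) -> maybe => FALSE POSITIVE
False positives (alphabetical): rat

Answer: rat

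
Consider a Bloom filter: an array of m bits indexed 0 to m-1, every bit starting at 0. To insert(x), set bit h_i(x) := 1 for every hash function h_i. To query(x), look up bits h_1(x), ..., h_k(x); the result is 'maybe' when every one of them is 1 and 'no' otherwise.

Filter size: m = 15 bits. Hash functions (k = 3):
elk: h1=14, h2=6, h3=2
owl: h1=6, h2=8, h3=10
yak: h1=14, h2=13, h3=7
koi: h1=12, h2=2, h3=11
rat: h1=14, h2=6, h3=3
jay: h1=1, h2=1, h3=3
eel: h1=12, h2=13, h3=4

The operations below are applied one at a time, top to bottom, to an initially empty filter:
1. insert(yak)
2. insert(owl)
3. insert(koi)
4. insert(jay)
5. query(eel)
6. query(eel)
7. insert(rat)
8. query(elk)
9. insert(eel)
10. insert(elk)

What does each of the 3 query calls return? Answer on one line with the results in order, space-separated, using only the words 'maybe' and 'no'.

Start: bits=000000000000000
Op 1: insert yak -> sets bits 7 13 14 -> bits=000000010000011
Op 2: insert owl -> sets bits 6 8 10 -> bits=000000111010011
Op 3: insert koi -> sets bits 2 11 12 -> bits=001000111011111
Op 4: insert jay -> sets bits 1 3 -> bits=011100111011111
Op 5: query eel -> checks bit4=0, bit12=1, bit13=1 (has a 0) -> no
Op 6: query eel -> checks bit4=0, bit12=1, bit13=1 (has a 0) -> no
Op 7: insert rat -> sets bits 3 6 14 -> bits=011100111011111
Op 8: query elk -> checks bit2=1, bit6=1, bit14=1 (all 1) -> maybe
Op 9: insert eel -> sets bits 4 12 13 -> bits=011110111011111
Op 10: insert elk -> sets bits 2 6 14 -> bits=011110111011111
Query results in order: no no maybe

Answer: no no maybe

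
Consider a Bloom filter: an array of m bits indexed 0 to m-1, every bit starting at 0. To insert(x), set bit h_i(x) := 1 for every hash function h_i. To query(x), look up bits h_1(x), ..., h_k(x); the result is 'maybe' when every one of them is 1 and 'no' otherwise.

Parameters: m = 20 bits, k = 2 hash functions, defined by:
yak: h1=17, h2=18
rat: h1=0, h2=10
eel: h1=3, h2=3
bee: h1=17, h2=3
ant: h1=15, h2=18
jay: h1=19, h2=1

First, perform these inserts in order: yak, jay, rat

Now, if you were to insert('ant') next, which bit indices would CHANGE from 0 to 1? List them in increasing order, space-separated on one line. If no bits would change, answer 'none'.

Answer: 15

Derivation:
Start: bits=00000000000000000000
After insert 'yak': sets bits 17 18 -> bits=00000000000000000110
After insert 'jay': sets bits 1 19 -> bits=01000000000000000111
After insert 'rat': sets bits 0 10 -> bits=11000000001000000111
insert 'ant' would touch bits 15 18; currently bit15=0, bit18=1
Bits that are 0 among those (would change 0->1): 15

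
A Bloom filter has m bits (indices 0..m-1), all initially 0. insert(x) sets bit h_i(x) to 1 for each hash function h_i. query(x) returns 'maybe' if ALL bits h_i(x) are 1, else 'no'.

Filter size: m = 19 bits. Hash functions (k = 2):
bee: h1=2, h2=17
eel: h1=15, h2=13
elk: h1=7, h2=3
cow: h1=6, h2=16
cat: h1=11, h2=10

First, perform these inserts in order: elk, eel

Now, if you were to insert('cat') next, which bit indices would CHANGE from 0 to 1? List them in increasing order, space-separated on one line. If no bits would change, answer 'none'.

Answer: 10 11

Derivation:
Start: bits=0000000000000000000
After insert 'elk': sets bits 3 7 -> bits=0001000100000000000
After insert 'eel': sets bits 13 15 -> bits=0001000100000101000
insert 'cat' would touch bits 10 11; currently bit10=0, bit11=0
Bits that are 0 among those (would change 0->1): 10 11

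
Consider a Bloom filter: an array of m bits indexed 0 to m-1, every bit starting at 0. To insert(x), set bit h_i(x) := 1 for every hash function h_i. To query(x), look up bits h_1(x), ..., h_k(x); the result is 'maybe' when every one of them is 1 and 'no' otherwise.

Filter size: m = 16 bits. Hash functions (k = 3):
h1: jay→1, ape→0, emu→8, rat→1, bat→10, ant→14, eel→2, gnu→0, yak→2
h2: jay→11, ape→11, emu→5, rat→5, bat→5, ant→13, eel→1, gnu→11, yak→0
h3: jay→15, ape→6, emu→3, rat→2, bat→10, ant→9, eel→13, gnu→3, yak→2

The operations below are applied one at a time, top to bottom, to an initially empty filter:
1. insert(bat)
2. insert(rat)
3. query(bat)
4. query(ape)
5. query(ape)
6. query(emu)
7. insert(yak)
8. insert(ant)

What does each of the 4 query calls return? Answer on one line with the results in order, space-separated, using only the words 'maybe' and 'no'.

Answer: maybe no no no

Derivation:
Start: bits=0000000000000000
Op 1: insert bat -> sets bits 5 10 -> bits=0000010000100000
Op 2: insert rat -> sets bits 1 2 5 -> bits=0110010000100000
Op 3: query bat -> checks bit5=1, bit10=1 (all 1) -> maybe
Op 4: query ape -> checks bit0=0, bit6=0, bit11=0 (has a 0) -> no
Op 5: query ape -> checks bit0=0, bit6=0, bit11=0 (has a 0) -> no
Op 6: query emu -> checks bit3=0, bit5=1, bit8=0 (has a 0) -> no
Op 7: insert yak -> sets bits 0 2 -> bits=1110010000100000
Op 8: insert ant -> sets bits 9 13 14 -> bits=1110010001100110
Query results in order: maybe no no no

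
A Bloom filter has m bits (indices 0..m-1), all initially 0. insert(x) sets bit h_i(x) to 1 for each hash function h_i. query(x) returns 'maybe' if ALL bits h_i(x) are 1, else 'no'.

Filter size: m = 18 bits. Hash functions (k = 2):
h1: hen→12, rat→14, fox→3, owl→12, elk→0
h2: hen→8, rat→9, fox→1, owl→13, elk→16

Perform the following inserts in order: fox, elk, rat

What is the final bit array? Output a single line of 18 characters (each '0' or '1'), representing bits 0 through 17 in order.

Answer: 110100000100001010

Derivation:
Start: bits=000000000000000000
After insert 'fox': sets bits 1 3 -> bits=010100000000000000
After insert 'elk': sets bits 0 16 -> bits=110100000000000010
After insert 'rat': sets bits 9 14 -> bits=110100000100001010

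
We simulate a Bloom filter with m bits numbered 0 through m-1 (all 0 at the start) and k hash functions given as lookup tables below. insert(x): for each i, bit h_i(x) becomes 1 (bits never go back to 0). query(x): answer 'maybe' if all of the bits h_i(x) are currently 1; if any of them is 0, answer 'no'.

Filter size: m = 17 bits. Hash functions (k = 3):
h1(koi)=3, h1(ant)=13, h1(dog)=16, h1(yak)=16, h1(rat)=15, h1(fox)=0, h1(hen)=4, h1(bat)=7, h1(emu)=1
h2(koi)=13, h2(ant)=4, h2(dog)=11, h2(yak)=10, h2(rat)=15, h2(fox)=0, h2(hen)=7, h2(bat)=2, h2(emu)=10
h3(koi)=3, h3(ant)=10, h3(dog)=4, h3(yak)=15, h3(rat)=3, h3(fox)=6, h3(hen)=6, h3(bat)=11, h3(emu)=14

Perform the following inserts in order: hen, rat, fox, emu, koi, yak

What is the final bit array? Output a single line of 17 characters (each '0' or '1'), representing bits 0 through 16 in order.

Start: bits=00000000000000000
After insert 'hen': sets bits 4 6 7 -> bits=00001011000000000
After insert 'rat': sets bits 3 15 -> bits=00011011000000010
After insert 'fox': sets bits 0 6 -> bits=10011011000000010
After insert 'emu': sets bits 1 10 14 -> bits=11011011001000110
After insert 'koi': sets bits 3 13 -> bits=11011011001001110
After insert 'yak': sets bits 10 15 16 -> bits=11011011001001111

Answer: 11011011001001111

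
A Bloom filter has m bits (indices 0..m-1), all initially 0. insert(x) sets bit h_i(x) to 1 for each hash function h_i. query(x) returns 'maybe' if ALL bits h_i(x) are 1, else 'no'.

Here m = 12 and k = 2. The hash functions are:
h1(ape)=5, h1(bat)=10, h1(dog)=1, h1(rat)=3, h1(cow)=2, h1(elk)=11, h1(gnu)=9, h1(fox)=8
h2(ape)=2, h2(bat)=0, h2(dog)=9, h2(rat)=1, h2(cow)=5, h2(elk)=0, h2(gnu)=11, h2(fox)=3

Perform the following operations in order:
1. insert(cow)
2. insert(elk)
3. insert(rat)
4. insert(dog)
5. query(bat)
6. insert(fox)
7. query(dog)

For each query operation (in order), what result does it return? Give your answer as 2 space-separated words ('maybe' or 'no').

Start: bits=000000000000
Op 1: insert cow -> sets bits 2 5 -> bits=001001000000
Op 2: insert elk -> sets bits 0 11 -> bits=101001000001
Op 3: insert rat -> sets bits 1 3 -> bits=111101000001
Op 4: insert dog -> sets bits 1 9 -> bits=111101000101
Op 5: query bat -> checks bit0=1, bit10=0 (has a 0) -> no
Op 6: insert fox -> sets bits 3 8 -> bits=111101001101
Op 7: query dog -> checks bit1=1, bit9=1 (all 1) -> maybe
Query results in order: no maybe

Answer: no maybe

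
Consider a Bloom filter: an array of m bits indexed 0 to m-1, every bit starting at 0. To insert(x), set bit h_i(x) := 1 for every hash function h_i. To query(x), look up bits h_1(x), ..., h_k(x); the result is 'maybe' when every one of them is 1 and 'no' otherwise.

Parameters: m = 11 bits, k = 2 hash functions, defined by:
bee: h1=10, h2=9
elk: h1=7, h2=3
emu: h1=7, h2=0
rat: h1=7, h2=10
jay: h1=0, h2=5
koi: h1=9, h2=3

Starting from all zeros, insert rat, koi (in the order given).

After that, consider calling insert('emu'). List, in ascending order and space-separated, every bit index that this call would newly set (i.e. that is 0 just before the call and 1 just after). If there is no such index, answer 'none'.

Start: bits=00000000000
After insert 'rat': sets bits 7 10 -> bits=00000001001
After insert 'koi': sets bits 3 9 -> bits=00010001011
insert 'emu' would touch bits 0 7; currently bit0=0, bit7=1
Bits that are 0 among those (would change 0->1): 0

Answer: 0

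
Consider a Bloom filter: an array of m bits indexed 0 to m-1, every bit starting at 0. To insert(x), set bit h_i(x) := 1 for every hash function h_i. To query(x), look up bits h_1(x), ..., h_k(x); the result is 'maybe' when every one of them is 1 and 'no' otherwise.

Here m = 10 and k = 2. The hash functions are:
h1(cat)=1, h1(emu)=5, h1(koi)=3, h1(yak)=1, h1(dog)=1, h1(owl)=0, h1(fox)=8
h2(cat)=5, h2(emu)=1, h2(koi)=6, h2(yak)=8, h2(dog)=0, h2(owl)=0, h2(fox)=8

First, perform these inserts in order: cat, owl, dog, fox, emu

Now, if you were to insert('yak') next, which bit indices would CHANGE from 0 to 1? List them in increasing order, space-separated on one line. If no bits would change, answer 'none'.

Answer: none

Derivation:
Start: bits=0000000000
After insert 'cat': sets bits 1 5 -> bits=0100010000
After insert 'owl': sets bits 0 -> bits=1100010000
After insert 'dog': sets bits 0 1 -> bits=1100010000
After insert 'fox': sets bits 8 -> bits=1100010010
After insert 'emu': sets bits 1 5 -> bits=1100010010
insert 'yak' would touch bits 1 8; currently bit1=1, bit8=1
Bits that are 0 among those (would change 0->1): none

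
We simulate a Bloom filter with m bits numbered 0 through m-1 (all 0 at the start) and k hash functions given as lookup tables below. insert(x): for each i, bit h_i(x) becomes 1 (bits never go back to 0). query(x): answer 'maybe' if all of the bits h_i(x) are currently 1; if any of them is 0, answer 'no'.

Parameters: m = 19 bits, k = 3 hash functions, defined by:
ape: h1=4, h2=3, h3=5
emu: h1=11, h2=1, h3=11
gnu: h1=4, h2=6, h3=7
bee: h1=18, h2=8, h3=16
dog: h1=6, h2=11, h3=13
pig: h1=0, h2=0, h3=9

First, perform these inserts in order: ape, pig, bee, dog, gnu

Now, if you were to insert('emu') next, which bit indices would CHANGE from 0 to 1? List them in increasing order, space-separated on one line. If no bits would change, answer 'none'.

Answer: 1

Derivation:
Start: bits=0000000000000000000
After insert 'ape': sets bits 3 4 5 -> bits=0001110000000000000
After insert 'pig': sets bits 0 9 -> bits=1001110001000000000
After insert 'bee': sets bits 8 16 18 -> bits=1001110011000000101
After insert 'dog': sets bits 6 11 13 -> bits=1001111011010100101
After insert 'gnu': sets bits 4 6 7 -> bits=1001111111010100101
insert 'emu' would touch bits 1 11; currently bit1=0, bit11=1
Bits that are 0 among those (would change 0->1): 1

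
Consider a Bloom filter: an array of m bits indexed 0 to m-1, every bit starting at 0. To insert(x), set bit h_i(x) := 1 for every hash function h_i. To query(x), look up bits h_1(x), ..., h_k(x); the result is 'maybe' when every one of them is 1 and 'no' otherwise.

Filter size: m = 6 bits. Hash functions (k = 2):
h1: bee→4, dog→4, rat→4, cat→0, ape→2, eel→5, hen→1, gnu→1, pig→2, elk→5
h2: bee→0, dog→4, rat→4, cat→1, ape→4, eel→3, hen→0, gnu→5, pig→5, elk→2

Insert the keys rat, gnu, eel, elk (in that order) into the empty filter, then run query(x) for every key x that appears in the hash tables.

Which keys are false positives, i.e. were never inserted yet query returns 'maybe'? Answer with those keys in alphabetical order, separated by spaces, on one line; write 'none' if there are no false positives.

Start: bits=000000
After insert 'rat': sets bits 4 -> bits=000010
After insert 'gnu': sets bits 1 5 -> bits=010011
After insert 'eel': sets bits 3 5 -> bits=010111
After insert 'elk': sets bits 2 5 -> bits=011111
Not inserted: ape bee cat dog hen pig — query each against bits=011111:
query ape: checks bit2=1, bit4=1 (all 1) -> maybe => FALSE POSITIVE
query bee: checks bit0=0, bit4=1 (has a 0) -> no => not a false positive
query cat: checks bit0=0, bit1=1 (has a 0) -> no => not a false positive
query dog: checks bit4=1 (all 1) -> maybe => FALSE POSITIVE
query hen: checks bit0=0, bit1=1 (has a 0) -> no => not a false positive
query pig: checks bit2=1, bit5=1 (all 1) -> maybe => FALSE POSITIVE
False positives (alphabetical): ape dog pig

Answer: ape dog pig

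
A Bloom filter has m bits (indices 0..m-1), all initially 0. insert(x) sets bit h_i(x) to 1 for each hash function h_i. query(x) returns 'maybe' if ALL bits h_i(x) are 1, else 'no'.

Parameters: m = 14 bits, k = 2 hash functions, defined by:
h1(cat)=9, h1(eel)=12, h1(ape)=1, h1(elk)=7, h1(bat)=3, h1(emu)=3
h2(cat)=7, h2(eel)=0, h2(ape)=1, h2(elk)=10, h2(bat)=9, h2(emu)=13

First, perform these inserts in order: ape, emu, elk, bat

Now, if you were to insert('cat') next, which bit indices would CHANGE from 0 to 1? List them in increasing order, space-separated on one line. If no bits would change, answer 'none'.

Start: bits=00000000000000
After insert 'ape': sets bits 1 -> bits=01000000000000
After insert 'emu': sets bits 3 13 -> bits=01010000000001
After insert 'elk': sets bits 7 10 -> bits=01010001001001
After insert 'bat': sets bits 3 9 -> bits=01010001011001
insert 'cat' would touch bits 7 9; currently bit7=1, bit9=1
Bits that are 0 among those (would change 0->1): none

Answer: none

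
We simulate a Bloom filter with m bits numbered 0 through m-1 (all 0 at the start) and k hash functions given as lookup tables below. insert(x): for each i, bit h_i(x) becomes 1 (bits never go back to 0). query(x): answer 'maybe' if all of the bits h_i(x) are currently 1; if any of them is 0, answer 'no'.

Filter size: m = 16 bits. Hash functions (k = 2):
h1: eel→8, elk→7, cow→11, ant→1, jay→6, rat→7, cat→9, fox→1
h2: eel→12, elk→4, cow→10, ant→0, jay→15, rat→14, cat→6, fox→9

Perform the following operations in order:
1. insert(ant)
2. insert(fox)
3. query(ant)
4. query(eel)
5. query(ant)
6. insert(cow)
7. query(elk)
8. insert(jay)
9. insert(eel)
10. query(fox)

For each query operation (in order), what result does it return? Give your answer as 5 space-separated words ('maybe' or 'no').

Start: bits=0000000000000000
Op 1: insert ant -> sets bits 0 1 -> bits=1100000000000000
Op 2: insert fox -> sets bits 1 9 -> bits=1100000001000000
Op 3: query ant -> checks bit0=1, bit1=1 (all 1) -> maybe
Op 4: query eel -> checks bit8=0, bit12=0 (has a 0) -> no
Op 5: query ant -> checks bit0=1, bit1=1 (all 1) -> maybe
Op 6: insert cow -> sets bits 10 11 -> bits=1100000001110000
Op 7: query elk -> checks bit4=0, bit7=0 (has a 0) -> no
Op 8: insert jay -> sets bits 6 15 -> bits=1100001001110001
Op 9: insert eel -> sets bits 8 12 -> bits=1100001011111001
Op 10: query fox -> checks bit1=1, bit9=1 (all 1) -> maybe
Query results in order: maybe no maybe no maybe

Answer: maybe no maybe no maybe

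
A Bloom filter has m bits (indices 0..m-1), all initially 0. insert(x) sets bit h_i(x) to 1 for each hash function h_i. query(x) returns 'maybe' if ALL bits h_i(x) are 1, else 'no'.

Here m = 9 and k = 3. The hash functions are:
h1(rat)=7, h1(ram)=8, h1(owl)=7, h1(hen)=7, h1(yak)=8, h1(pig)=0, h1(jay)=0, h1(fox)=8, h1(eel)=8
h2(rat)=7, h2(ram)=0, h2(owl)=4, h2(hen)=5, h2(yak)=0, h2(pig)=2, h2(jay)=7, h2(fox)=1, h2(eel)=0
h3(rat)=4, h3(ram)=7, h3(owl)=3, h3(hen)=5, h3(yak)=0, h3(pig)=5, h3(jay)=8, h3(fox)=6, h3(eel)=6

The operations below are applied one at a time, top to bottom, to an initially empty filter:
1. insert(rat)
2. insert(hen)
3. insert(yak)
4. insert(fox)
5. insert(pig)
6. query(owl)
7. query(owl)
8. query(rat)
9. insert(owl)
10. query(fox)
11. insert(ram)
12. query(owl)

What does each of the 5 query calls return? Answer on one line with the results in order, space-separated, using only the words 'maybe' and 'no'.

Start: bits=000000000
Op 1: insert rat -> sets bits 4 7 -> bits=000010010
Op 2: insert hen -> sets bits 5 7 -> bits=000011010
Op 3: insert yak -> sets bits 0 8 -> bits=100011011
Op 4: insert fox -> sets bits 1 6 8 -> bits=110011111
Op 5: insert pig -> sets bits 0 2 5 -> bits=111011111
Op 6: query owl -> checks bit3=0, bit4=1, bit7=1 (has a 0) -> no
Op 7: query owl -> checks bit3=0, bit4=1, bit7=1 (has a 0) -> no
Op 8: query rat -> checks bit4=1, bit7=1 (all 1) -> maybe
Op 9: insert owl -> sets bits 3 4 7 -> bits=111111111
Op 10: query fox -> checks bit1=1, bit6=1, bit8=1 (all 1) -> maybe
Op 11: insert ram -> sets bits 0 7 8 -> bits=111111111
Op 12: query owl -> checks bit3=1, bit4=1, bit7=1 (all 1) -> maybe
Query results in order: no no maybe maybe maybe

Answer: no no maybe maybe maybe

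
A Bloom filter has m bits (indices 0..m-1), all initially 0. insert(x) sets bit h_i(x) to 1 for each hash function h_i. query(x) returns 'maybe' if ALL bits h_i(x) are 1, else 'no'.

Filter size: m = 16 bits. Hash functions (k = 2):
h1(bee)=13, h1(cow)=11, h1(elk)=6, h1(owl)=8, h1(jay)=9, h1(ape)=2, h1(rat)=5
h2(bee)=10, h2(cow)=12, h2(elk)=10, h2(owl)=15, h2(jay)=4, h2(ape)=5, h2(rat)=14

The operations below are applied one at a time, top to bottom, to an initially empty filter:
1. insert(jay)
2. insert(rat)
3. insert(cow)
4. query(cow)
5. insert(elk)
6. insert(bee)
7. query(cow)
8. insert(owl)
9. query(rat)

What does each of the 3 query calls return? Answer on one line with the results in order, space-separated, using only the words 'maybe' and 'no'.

Start: bits=0000000000000000
Op 1: insert jay -> sets bits 4 9 -> bits=0000100001000000
Op 2: insert rat -> sets bits 5 14 -> bits=0000110001000010
Op 3: insert cow -> sets bits 11 12 -> bits=0000110001011010
Op 4: query cow -> checks bit11=1, bit12=1 (all 1) -> maybe
Op 5: insert elk -> sets bits 6 10 -> bits=0000111001111010
Op 6: insert bee -> sets bits 10 13 -> bits=0000111001111110
Op 7: query cow -> checks bit11=1, bit12=1 (all 1) -> maybe
Op 8: insert owl -> sets bits 8 15 -> bits=0000111011111111
Op 9: query rat -> checks bit5=1, bit14=1 (all 1) -> maybe
Query results in order: maybe maybe maybe

Answer: maybe maybe maybe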